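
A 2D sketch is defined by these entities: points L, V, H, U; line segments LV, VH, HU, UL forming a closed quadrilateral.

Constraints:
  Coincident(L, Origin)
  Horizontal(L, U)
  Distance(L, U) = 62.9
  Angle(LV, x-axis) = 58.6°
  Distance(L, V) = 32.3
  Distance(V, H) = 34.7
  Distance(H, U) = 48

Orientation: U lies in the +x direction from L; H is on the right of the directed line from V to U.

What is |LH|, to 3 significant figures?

17.0

L is at the origin; L and U share the same y with |LU| = 62.9 and U in +x, so U = (62.9, 0). LV runs at 58.6° with |LV| = 32.3, so V = (16.8, 27.6). H is determined by |VH| = 34.7 and |HU| = 48.0 together: it lies at the intersection of circle(V, 34.7) and circle(U, 48.0). With |VU| = 53.7, the foot of the radical line on VU is 16.6 from V and the perpendicular offset is √(34.7² − 16.6²) = 30.5. Taking the right-of-VU solution: H = (15.4, -7.10).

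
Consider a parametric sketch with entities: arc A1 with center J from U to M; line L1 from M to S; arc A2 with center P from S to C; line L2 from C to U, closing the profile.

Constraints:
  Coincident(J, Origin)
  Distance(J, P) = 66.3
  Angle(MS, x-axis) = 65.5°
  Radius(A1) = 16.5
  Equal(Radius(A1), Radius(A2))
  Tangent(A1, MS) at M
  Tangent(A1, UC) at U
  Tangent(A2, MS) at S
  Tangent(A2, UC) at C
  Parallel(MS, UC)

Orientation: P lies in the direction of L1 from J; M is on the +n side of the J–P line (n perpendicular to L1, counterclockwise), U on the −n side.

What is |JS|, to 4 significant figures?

68.32

The slot axis is L1's direction at 65.5°, so u = (cos 65.5°, sin 65.5°) = (0.4147, 0.9100) and n = (−sin 65.5°, cos 65.5°) = (-0.9100, 0.4147). J is at the origin and P lies 66.3 along u from J, so P = 66.3·u = (27.49, 60.33). Tangency of A1 to both parallel lines with radius 16.5 puts M and U at J ± 16.5·n: M = (-15.01, 6.842), U = (15.01, -6.842). Equal radii place S and C the same way about P: S = P + 16.5·n = (12.48, 67.17), C = P − 16.5·n = (42.51, 53.49). Then |JS| = |S − J| = 68.32.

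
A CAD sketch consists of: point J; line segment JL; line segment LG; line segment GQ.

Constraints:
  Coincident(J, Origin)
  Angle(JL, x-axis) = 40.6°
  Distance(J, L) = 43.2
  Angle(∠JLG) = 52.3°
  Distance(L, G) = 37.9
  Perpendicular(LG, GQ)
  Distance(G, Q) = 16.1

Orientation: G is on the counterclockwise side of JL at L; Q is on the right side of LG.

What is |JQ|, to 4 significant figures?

51.58

J is at the origin; JL runs at 40.6° with length 43.2, so L = 43.2·(cos 40.6°, sin 40.6°) = (32.80, 28.11). ∠JLG = 52.3°, so LG runs at 40.6° + (180° − 52.3°) = 168.3° from the x-axis; with |LG| = 37.9, G = L + 37.9·(cos 168.3°, sin 168.3°) = (-4.312, 35.80). The perpendicularity gives GQ at right angles to LG; with |GQ| = 16.1 on the right of LG, Q = G + 16.1·(0.2028, 0.9792) = (-1.047, 51.56). Then |JQ| = |Q − J| = 51.58.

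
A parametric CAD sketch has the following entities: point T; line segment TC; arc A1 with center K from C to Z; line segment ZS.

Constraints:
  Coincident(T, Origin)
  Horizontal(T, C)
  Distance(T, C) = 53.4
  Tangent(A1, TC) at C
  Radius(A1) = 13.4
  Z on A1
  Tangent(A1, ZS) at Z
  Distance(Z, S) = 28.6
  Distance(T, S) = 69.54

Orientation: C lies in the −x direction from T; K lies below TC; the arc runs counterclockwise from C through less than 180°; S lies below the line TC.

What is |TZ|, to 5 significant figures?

68.232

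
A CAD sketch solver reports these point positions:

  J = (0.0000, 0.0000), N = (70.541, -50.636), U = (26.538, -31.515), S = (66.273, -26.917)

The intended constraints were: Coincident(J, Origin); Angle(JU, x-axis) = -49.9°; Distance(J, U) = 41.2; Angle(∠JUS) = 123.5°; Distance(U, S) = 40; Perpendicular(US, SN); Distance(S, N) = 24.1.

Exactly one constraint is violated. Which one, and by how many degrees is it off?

Perpendicular(US, SN) — off by 3.60°.

J = (0.00, 0.00) ✓; JU at -49.90° ✓; |JU| = 41.20 ✓; ∠JUS = 123.5° ✓; |US| = 40.00 ✓; ∠(US, SN) = 86.40° ✗; |SN| = 24.10 ✓.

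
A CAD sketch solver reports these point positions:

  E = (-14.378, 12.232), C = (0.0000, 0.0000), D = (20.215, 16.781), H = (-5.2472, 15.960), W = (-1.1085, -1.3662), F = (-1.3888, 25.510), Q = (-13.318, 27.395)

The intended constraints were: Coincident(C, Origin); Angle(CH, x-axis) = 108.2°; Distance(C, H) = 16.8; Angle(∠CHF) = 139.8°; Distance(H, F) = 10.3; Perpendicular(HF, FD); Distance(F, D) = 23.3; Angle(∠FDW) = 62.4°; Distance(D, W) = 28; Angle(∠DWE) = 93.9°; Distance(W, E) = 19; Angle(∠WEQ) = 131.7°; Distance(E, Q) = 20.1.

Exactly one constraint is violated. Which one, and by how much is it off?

Distance(E, Q) = 20.1 — off by 4.90.

C = (0.00, 0.00) ✓; CH at 108.2° ✓; |CH| = 16.80 ✓; ∠CHF = 139.8° ✓; |HF| = 10.30 ✓; ∠(HF, FD) = 90.00° ✓; |FD| = 23.30 ✓; ∠FDW = 62.40° ✓; |DW| = 28.00 ✓; ∠DWE = 93.90° ✓; |WE| = 19.00 ✓; ∠WEQ = 131.7° ✓; |EQ| = 15.20 ✗.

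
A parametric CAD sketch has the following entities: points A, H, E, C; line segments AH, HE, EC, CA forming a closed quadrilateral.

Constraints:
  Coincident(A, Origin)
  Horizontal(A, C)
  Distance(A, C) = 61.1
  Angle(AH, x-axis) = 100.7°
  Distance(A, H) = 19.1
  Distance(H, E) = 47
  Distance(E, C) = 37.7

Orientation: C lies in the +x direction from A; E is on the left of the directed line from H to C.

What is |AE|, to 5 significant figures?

52.522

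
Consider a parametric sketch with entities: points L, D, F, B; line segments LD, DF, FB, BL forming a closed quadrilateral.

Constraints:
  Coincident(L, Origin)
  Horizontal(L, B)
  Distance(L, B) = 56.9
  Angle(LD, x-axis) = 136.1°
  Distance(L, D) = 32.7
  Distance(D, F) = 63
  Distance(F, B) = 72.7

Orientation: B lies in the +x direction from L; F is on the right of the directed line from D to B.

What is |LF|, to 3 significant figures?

38.0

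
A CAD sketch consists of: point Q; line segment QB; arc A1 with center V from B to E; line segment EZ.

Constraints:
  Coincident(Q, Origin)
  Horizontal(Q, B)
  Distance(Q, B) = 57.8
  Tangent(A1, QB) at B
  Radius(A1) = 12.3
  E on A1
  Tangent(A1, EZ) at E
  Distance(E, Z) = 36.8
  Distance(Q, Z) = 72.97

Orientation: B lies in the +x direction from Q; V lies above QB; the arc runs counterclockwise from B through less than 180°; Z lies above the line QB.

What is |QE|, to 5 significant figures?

71.074

Q is at the origin; Q and B share the same y with |QB| = 57.8 and B on the +x side, so B = (57.800, 0.0000). The tangent condition forces VB to be normal to QB, so V = B + (0, 12.3) = (57.800, 12.300). Since VE ⟂ EZ (tangency), |VZ| = √(12.3² + 36.8²) = 38.801 regardless of where E sits on A1. So Z lies on both circle(Q, 72.97) and circle(V, 38.801); the above-QB intersection is Z = (52.450, 50.731). E is the foot of the tangent from Z: E = (68.817, 17.770).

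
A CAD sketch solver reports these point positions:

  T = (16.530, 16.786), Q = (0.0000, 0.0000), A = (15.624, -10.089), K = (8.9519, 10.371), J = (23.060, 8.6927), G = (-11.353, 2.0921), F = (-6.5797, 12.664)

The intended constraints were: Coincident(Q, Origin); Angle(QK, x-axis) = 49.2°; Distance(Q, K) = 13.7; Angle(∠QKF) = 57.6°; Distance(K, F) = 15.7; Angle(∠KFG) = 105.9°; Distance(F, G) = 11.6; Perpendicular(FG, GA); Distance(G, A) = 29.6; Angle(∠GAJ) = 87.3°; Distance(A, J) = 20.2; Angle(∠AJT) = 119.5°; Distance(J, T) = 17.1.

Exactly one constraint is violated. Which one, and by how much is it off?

Distance(J, T) = 17.1 — off by 6.70.

Q = (0.00, 0.00) ✓; QK at 49.20° ✓; |QK| = 13.70 ✓; ∠QKF = 57.60° ✓; |KF| = 15.70 ✓; ∠KFG = 105.9° ✓; |FG| = 11.60 ✓; ∠(FG, GA) = 90.00° ✓; |GA| = 29.60 ✓; ∠GAJ = 87.30° ✓; |AJ| = 20.20 ✓; ∠AJT = 119.5° ✓; |JT| = 10.40 ✗.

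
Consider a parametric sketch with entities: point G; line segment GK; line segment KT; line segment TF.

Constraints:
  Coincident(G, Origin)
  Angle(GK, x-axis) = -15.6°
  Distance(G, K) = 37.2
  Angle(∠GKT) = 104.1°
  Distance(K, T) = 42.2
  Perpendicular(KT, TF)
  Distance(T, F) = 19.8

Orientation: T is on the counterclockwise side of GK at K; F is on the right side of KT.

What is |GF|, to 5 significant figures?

75.831

G is at the origin; GK runs at -15.6° with length 37.2, so K = 37.2·(cos -15.6°, sin -15.6°) = (35.830, -10.004). ∠GKT = 104.1°, so KT runs at -15.6° + (180° − 104.1°) = 60.300° from the x-axis; with |KT| = 42.2, T = K + 42.2·(cos 60.300°, sin 60.300°) = (56.738, 26.652). The perpendicularity gives TF at right angles to KT; with |TF| = 19.8 on the right of KT, F = T + 19.8·(0.86863, -0.49546) = (73.937, 16.842). Then |GF| = |F − G| = 75.831.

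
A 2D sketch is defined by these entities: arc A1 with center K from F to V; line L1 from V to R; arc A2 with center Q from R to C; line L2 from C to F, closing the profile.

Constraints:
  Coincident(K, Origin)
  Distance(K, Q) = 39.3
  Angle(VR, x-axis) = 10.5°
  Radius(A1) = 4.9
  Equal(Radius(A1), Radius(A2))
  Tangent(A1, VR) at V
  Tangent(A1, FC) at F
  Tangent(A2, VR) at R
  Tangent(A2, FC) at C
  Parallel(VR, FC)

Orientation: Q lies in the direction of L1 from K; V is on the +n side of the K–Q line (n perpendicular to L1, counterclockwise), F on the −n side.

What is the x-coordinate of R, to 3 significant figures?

37.7

The slot axis is L1's direction at 10.5°, so u = (cos 10.5°, sin 10.5°) = (0.983, 0.182) and n = (−sin 10.5°, cos 10.5°) = (-0.182, 0.983). K is at the origin and Q lies 39.3 along u from K, so Q = 39.3·u = (38.6, 7.16). Tangency of A1 to both parallel lines with radius 4.9 puts V and F at K ± 4.9·n: V = (-0.893, 4.82), F = (0.893, -4.82). Equal radii place R and C the same way about Q: R = Q + 4.9·n = (37.7, 12.0), C = Q − 4.9·n = (39.5, 2.34). So R.x = 37.7.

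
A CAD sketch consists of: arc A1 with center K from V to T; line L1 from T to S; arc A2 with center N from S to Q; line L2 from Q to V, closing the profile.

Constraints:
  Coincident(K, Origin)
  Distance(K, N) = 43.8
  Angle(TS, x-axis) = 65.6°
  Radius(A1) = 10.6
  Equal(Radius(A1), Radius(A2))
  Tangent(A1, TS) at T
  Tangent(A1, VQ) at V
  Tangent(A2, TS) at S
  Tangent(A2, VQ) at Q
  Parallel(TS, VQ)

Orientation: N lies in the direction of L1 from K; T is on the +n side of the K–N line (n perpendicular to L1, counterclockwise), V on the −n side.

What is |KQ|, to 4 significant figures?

45.06

Tangency of A1 to both parallel lines with radius 10.6 puts T and V at K ± 10.6·n: T = (-9.653, 4.379), V = (9.653, -4.379). Equal radii place S and Q the same way about N: S = N + 10.6·n = (8.441, 44.27), Q = N − 10.6·n = (27.75, 35.51). Then |KQ| = |Q − K| = 45.06.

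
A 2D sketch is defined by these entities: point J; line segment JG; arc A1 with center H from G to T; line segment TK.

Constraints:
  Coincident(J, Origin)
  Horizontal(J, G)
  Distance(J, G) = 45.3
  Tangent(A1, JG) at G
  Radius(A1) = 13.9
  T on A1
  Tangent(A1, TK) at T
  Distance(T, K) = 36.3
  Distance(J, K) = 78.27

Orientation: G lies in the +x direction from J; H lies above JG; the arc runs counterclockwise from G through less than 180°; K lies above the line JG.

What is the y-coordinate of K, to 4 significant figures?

49.68

Checks: ∠(HG, GJ) = 90.00° ✓; |HT| = 13.90 ✓; ∠(HT, TK) = 90.00° ✓; |TK| = 36.30 ✓; |JK| = 78.27 ✓.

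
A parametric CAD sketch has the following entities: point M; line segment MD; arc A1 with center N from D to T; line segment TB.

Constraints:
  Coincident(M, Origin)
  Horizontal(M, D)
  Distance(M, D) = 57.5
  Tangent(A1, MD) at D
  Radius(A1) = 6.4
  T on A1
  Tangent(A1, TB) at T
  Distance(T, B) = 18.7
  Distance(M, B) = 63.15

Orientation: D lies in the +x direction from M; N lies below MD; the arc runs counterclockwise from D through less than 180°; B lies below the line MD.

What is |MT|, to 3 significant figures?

52.1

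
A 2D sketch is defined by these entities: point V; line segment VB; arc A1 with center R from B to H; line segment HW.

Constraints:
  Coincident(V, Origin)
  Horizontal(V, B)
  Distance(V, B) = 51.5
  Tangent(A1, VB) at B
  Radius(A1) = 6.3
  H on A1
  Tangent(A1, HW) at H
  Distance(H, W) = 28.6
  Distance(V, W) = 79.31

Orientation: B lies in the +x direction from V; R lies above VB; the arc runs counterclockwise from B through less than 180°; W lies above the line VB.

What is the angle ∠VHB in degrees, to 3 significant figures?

20.6°

Checks: V.y = 0.00, B.y = 0.00 ✓; |RH| = 6.300 ✓; ∠(RH, HW) = 90.00° ✓; |HW| = 28.60 ✓; |VW| = 79.31 ✓.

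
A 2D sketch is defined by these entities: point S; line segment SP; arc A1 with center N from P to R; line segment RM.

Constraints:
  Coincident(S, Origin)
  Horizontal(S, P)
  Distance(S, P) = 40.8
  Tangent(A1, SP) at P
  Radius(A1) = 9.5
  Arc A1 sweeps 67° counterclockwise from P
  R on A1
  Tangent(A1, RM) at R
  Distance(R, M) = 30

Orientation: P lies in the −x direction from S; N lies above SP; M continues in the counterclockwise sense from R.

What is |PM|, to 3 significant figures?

39.2

S is at the origin; S and P share the same y with |SP| = 40.8 and P on the −x side, so P = (-40.8, 0.00). The tangent condition forces NP to be normal to SP, so N = P + (0, 9.5) = (-40.8, 9.50). On A1, P sits at bearing -90° from N; a 67° counterclockwise sweep puts R at bearing -23°, so R = N + 9.5·(cos -23°, sin -23°) = (-32.1, 5.79). Tangency of A1 to RM means the radius NR is perpendicular to RM, so RM runs along (−sin -23°, cos -23°); with |RM| = 30.0, M = (-20.3, 33.4). Then |PM| = |M − P| = 39.2.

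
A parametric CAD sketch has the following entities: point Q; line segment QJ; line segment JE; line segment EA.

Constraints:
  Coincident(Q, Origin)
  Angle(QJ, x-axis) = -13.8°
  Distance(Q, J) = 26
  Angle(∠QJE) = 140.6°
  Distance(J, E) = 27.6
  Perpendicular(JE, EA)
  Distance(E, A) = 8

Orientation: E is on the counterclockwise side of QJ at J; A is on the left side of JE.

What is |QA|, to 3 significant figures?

48.4

Q is at the origin; QJ runs at -13.8° with length 26.0, so J = 26.0·(cos -13.8°, sin -13.8°) = (25.2, -6.20). ∠QJE = 140.6°, so JE runs at -13.8° + (180° − 140.6°) = 25.6° from the x-axis; with |JE| = 27.6, E = J + 27.6·(cos 25.6°, sin 25.6°) = (50.1, 5.72). JE is perpendicular to EA; with |EA| = 8.0 on the left of JE, A = E + 8.0·(-0.432, 0.902) = (46.7, 12.9). Then |QA| = |A − Q| = 48.4.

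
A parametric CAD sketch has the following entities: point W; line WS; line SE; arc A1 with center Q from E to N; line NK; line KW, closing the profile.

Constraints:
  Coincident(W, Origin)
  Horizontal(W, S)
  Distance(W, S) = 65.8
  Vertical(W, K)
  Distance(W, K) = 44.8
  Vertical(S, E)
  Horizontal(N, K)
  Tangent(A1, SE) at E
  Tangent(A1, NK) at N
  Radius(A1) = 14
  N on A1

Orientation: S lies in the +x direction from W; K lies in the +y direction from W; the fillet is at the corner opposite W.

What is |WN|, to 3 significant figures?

68.5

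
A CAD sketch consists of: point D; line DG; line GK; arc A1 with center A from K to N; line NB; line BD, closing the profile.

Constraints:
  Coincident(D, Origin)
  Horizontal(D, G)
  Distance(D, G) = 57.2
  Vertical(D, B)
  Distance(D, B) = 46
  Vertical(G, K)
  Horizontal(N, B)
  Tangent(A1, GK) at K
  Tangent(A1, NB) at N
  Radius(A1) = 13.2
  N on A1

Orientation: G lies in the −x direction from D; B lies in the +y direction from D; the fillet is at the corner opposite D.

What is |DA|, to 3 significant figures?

54.9

D is at the origin; DG is horizontal with |DG| = 57.2 and G on the −x side, so G = (-57.2, 0.00). D and B share the same x with |DB| = 46.0 and B on the +y side, so B = (0.00, 46.0). The virtual corner opposite D is at (-57.2, 46.0). The tangent condition forces AK to be normal to GK and since A1 is tangent to NB there, AN ⟂ NB, with radius 13.2, so the center A sits 13.2 in from both sides at A = (-44.0, 32.8). Then |DA| = |A − D| = 54.9.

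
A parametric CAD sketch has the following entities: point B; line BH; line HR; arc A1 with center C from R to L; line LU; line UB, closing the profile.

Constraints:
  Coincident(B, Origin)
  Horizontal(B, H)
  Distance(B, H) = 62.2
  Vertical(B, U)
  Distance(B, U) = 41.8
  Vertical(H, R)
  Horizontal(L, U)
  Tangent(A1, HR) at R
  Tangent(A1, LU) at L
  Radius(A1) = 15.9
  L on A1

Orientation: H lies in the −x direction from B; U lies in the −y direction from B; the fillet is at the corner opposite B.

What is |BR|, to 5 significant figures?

67.377

B is at the origin; B and H share the same y with |BH| = 62.2 and H on the −x side, so H = (-62.200, 0.0000). B and U share the same x with |BU| = 41.8 and U on the −y side, so U = (0.0000, -41.800). The virtual corner opposite B is at (-62.200, -41.800). The tangent condition forces CR to be normal to HR and A1 meets LU tangentially, so CL is at right angles to LU, with radius 15.9, so the center C sits 15.9 in from both sides at C = (-46.300, -25.900). That places the tangent points at R = (-62.200, -25.900) on HR and L = (-46.300, -41.800) on LU. Then |BR| = |R − B| = 67.377.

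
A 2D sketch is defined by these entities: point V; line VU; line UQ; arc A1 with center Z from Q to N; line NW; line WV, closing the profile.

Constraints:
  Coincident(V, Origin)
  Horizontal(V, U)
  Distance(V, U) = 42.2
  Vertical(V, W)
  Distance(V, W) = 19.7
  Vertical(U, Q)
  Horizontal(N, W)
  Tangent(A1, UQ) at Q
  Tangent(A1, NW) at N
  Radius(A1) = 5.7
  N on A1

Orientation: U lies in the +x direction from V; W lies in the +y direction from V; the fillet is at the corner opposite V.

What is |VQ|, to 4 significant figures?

44.46

The virtual corner opposite V is at (42.20, 19.70). A1 meets UQ tangentially, so ZQ is at right angles to UQ and tangency of A1 to NW means the radius ZN is perpendicular to NW, with radius 5.7, so the center Z sits 5.7 in from both sides at Z = (36.50, 14.00). That places the tangent points at Q = (42.20, 14.00) on UQ and N = (36.50, 19.70) on NW. Then |VQ| = |Q − V| = 44.46.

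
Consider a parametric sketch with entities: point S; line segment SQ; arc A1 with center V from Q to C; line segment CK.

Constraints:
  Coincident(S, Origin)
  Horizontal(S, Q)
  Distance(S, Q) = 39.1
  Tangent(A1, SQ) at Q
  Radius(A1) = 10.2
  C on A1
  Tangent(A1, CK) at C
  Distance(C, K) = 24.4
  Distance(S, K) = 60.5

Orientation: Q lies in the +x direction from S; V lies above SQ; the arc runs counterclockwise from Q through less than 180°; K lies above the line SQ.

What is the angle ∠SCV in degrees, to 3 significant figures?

12.6°

Checks: S = (0.00, 0.00) ✓; |VC| = 10.20 ✓; ∠(VC, CK) = 90.00° ✓; |CK| = 24.40 ✓; |SK| = 60.50 ✓.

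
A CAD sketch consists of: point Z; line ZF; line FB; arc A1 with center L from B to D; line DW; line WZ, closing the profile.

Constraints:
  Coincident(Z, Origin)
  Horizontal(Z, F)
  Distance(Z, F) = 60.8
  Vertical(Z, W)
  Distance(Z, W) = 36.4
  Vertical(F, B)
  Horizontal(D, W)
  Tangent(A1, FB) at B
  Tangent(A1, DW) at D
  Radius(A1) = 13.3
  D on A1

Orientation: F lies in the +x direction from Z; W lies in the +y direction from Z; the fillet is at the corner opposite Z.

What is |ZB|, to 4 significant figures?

65.04

Z is at the origin; Z and F share the same y with |ZF| = 60.8 and F on the +x side, so F = (60.80, 0.000). ZW is vertical with |ZW| = 36.4 and W on the +y side, so W = (0.000, 36.40). The virtual corner opposite Z is at (60.80, 36.40). Tangency of A1 to FB means the radius LB is perpendicular to FB and the tangent condition forces LD to be normal to DW, with radius 13.3, so the center L sits 13.3 in from both sides at L = (47.50, 23.10). That places the tangent points at B = (60.80, 23.10) on FB and D = (47.50, 36.40) on DW. Then |ZB| = |B − Z| = 65.04.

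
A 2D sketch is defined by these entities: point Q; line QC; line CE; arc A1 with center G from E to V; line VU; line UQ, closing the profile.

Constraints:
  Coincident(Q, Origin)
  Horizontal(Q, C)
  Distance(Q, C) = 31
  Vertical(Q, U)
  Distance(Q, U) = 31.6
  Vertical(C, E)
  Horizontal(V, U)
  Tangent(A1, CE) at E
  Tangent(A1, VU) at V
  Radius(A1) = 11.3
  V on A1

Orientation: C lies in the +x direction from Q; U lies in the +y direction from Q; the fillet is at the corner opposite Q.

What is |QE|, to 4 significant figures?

37.06

Q is at the origin; Q and C share the same y with |QC| = 31.0 and C on the +x side, so C = (31.00, 0.000). QU is vertical with |QU| = 31.6 and U on the +y side, so U = (0.000, 31.60). The virtual corner opposite Q is at (31.00, 31.60). Since A1 is tangent to CE there, GE ⟂ CE and since A1 is tangent to VU there, GV ⟂ VU, with radius 11.3, so the center G sits 11.3 in from both sides at G = (19.70, 20.30). That places the tangent points at E = (31.00, 20.30) on CE and V = (19.70, 31.60) on VU. Then |QE| = |E − Q| = 37.06.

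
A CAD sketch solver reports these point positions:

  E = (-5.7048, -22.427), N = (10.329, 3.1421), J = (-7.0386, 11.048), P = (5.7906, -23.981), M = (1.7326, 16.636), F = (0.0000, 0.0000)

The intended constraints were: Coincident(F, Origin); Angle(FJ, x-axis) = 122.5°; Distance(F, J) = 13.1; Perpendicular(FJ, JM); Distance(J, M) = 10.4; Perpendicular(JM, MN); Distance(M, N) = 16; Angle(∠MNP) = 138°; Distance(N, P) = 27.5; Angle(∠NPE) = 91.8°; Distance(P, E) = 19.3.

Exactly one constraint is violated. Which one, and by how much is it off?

Distance(P, E) = 19.3 — off by 7.70.

F = (0.00, 0.00) ✓; FJ at 122.5° ✓; |FJ| = 13.10 ✓; ∠(FJ, JM) = 90.00° ✓; |JM| = 10.40 ✓; ∠(JM, MN) = 90.00° ✓; |MN| = 16.00 ✓; ∠MNP = 138.0° ✓; |NP| = 27.50 ✓; ∠NPE = 91.80° ✓; |PE| = 11.60 ✗.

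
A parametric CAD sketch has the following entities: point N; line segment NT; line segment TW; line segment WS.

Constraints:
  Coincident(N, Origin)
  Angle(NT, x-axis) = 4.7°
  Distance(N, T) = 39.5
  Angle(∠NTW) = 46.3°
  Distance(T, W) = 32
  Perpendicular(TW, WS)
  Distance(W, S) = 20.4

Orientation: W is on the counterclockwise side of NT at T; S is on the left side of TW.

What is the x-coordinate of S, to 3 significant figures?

1.89

N is at the origin; NT runs at 4.7° with length 39.5, so T = 39.5·(cos 4.7°, sin 4.7°) = (39.4, 3.24). ∠NTW = 46.3°, so TW runs at 4.7° + (180° − 46.3°) = 138° from the x-axis; with |TW| = 32.0, W = T + 32.0·(cos 138°, sin 138°) = (15.4, 24.5). The perpendicularity gives WS at right angles to TW; with |WS| = 20.4 on the left of TW, S = W + 20.4·(-0.664, -0.748) = (1.89, 9.23). So S.x = 1.89.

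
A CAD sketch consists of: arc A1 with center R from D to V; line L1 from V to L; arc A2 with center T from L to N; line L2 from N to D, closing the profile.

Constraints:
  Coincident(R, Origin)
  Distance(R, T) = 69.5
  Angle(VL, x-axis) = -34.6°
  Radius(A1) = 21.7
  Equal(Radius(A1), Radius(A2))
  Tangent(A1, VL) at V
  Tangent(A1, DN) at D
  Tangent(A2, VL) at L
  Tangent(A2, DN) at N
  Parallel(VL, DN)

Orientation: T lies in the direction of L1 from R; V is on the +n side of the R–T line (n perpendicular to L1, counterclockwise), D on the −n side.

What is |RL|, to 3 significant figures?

72.8

The slot axis is L1's direction at -34.6°, so u = (cos -34.6°, sin -34.6°) = (0.823, -0.568) and n = (−sin -34.6°, cos -34.6°) = (0.568, 0.823). R is at the origin and T lies 69.5 along u from R, so T = 69.5·u = (57.2, -39.5). Tangency of A1 to both parallel lines with radius 21.7 puts V and D at R ± 21.7·n: V = (12.3, 17.9), D = (-12.3, -17.9). Equal radii place L and N the same way about T: L = T + 21.7·n = (69.5, -21.6), N = T − 21.7·n = (44.9, -57.3). Then |RL| = |L − R| = 72.8.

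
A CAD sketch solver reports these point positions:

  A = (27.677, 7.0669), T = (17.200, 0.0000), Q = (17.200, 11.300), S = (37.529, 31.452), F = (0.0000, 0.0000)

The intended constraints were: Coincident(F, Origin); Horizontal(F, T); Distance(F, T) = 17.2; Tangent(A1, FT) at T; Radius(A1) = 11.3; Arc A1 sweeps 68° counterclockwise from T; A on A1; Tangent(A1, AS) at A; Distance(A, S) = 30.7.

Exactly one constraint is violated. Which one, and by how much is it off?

Distance(A, S) = 30.7 — off by 4.40.

F = (0.00, 0.00) ✓; F.y = 0.00, T.y = 0.00 ✓; |FT| = 17.20 ✓; ∠(QT, TF) = 90.00° ✓; |QT| = 11.30 ✓; bearing(Q→A) − bearing(Q→T) = 68.00° ✓; |QA| = 11.30 ✓; ∠(QA, AS) = 90.00° ✓; |AS| = 26.30 ✗.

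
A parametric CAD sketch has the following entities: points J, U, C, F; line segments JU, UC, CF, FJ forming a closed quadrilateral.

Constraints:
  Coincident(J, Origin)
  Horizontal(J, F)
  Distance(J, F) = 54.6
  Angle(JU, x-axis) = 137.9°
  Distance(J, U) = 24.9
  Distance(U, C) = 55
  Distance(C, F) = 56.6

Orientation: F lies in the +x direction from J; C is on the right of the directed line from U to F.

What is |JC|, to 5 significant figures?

32.602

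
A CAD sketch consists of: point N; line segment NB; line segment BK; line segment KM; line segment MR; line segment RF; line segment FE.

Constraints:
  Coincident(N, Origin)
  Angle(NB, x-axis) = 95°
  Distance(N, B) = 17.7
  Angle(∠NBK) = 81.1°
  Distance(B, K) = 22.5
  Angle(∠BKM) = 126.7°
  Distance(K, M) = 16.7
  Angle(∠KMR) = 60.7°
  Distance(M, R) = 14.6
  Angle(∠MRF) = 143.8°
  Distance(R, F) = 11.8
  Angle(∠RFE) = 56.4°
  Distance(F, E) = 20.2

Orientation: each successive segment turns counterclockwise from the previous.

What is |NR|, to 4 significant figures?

15.42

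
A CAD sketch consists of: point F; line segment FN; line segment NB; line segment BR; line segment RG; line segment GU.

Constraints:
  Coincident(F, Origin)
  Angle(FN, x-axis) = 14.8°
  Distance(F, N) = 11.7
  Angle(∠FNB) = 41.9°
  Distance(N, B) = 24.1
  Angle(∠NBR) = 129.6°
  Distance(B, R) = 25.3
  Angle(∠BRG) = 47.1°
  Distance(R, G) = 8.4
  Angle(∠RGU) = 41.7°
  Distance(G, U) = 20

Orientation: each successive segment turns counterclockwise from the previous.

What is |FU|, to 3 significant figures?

38.8

∠BRG = 47.1° gives RG at -23.8° from the x-axis; with |RG| = 8.4, G = (-25.7, 0.570). ∠RGU = 41.7° gives GU at 114° from the x-axis; with |GU| = 20.0, U = (-34.0, 18.8). Then |FU| = |U − F| = 38.8.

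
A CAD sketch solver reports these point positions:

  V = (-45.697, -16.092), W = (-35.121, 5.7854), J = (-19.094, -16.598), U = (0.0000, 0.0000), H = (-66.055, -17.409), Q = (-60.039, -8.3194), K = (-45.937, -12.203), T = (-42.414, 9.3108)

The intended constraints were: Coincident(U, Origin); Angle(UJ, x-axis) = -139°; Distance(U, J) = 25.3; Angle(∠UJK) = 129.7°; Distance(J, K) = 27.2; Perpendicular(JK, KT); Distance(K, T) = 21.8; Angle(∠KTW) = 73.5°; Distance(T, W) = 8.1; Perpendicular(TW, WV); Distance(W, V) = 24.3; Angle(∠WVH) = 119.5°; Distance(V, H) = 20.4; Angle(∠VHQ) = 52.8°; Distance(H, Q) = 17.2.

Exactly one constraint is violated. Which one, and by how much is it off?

Distance(H, Q) = 17.2 — off by 6.30.

U = (0.00, 0.00) ✓; UJ at -139.0° ✓; |UJ| = 25.30 ✓; ∠UJK = 129.7° ✓; |JK| = 27.20 ✓; ∠(JK, KT) = 90.00° ✓; |KT| = 21.80 ✓; ∠KTW = 73.50° ✓; |TW| = 8.100 ✓; ∠(TW, WV) = 90.00° ✓; |WV| = 24.30 ✓; ∠WVH = 119.5° ✓; |VH| = 20.40 ✓; ∠VHQ = 52.80° ✓; |HQ| = 10.90 ✗.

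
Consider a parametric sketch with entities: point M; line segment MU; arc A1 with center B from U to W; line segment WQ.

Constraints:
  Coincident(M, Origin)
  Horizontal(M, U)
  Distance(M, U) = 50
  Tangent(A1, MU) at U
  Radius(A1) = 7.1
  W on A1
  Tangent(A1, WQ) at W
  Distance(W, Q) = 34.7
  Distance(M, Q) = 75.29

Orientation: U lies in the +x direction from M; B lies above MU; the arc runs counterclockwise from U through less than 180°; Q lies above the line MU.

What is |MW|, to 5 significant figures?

57.231

Checks: |BW| = 7.100 ✓; ∠(BW, WQ) = 90.00° ✓; |WQ| = 34.70 ✓; |MQ| = 75.29 ✓.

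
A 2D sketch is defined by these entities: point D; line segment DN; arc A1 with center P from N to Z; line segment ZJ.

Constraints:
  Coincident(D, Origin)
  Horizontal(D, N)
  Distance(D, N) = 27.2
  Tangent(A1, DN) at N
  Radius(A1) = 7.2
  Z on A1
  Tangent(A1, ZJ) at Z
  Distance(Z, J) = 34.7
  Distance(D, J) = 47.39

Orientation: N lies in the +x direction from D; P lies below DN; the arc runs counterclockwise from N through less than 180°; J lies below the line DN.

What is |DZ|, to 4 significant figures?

21.38

D is at the origin; D and N share the same y with |DN| = 27.2 and N on the +x side, so N = (27.20, 0.000). Since A1 is tangent to DN there, PN ⟂ DN, so P = N + (0, -7.2) = (27.20, -7.200). Since PZ ⟂ ZJ (tangency), |PJ| = √(7.2² + 34.7²) = 35.44 regardless of where Z sits on A1. So J lies on both circle(D, 47.39) and circle(P, 35.44); the below-DN intersection is J = (21.58, -42.19). Z is the foot of the tangent from J: Z = (20.01, -7.527).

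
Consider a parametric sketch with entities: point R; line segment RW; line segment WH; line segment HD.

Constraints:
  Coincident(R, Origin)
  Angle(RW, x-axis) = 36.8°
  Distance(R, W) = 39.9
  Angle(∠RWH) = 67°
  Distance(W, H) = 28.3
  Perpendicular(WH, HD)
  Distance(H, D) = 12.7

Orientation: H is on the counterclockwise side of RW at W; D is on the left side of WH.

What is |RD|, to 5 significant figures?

27.183

R is at the origin; RW runs at 36.8° with length 39.9, so W = 39.9·(cos 36.8°, sin 36.8°) = (31.949, 23.901). ∠RWH = 67.0°, so WH runs at 36.8° + (180° − 67.0°) = 149.80° from the x-axis; with |WH| = 28.3, H = W + 28.3·(cos 149.80°, sin 149.80°) = (7.4902, 38.137). WH ⟂ HD; with |HD| = 12.7 on the left of WH, D = H + 12.7·(-0.50302, -0.86427) = (1.1019, 27.160). Then |RD| = |D − R| = 27.183.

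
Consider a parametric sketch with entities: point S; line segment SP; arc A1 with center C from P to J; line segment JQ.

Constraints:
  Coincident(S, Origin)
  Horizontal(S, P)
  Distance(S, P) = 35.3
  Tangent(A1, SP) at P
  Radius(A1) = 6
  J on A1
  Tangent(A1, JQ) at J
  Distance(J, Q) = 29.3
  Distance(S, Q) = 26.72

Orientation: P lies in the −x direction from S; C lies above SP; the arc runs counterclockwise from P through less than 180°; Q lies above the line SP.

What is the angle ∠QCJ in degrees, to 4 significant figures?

78.43°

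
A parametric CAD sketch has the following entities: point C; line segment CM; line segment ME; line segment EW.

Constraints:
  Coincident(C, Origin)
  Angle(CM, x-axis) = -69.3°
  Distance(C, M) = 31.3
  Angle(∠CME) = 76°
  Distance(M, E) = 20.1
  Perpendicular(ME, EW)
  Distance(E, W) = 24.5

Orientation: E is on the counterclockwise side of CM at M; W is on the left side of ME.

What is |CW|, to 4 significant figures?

13.83

C is at the origin; CM runs at -69.3° with length 31.3, so M = 31.3·(cos -69.3°, sin -69.3°) = (11.06, -29.28). ∠CME = 76.0°, so ME runs at -69.3° + (180° − 76.0°) = 34.70° from the x-axis; with |ME| = 20.1, E = M + 20.1·(cos 34.70°, sin 34.70°) = (27.59, -17.84). ME ⟂ EW; with |EW| = 24.5 on the left of ME, W = E + 24.5·(-0.5693, 0.8221) = (13.64, 2.306). Then |CW| = |W − C| = 13.83.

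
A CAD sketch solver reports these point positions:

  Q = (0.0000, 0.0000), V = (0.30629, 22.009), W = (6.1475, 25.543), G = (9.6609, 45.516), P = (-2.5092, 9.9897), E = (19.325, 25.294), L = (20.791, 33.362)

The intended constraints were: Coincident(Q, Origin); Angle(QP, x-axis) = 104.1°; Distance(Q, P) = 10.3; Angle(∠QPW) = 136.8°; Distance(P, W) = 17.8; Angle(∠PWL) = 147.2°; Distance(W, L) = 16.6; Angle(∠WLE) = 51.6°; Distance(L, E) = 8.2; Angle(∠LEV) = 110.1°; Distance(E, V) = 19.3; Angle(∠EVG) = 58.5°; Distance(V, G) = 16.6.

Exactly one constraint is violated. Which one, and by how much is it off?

Distance(V, G) = 16.6 — off by 8.70.

Q = (0.00, 0.00) ✓; QP at 104.1° ✓; |QP| = 10.30 ✓; ∠QPW = 136.8° ✓; |PW| = 17.80 ✓; ∠PWL = 147.2° ✓; |WL| = 16.60 ✓; ∠WLE = 51.60° ✓; |LE| = 8.200 ✓; ∠LEV = 110.1° ✓; |EV| = 19.30 ✓; ∠EVG = 58.50° ✓; |VG| = 25.30 ✗.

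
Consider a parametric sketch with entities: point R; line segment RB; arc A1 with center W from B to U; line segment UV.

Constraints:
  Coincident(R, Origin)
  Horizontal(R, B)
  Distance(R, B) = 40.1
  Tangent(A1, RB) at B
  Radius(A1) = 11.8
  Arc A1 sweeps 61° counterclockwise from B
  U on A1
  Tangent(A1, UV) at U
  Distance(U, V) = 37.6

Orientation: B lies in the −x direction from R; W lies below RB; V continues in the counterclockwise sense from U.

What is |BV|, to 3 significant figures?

48.3

R is at the origin; RB is horizontal with |RB| = 40.1 and B on the −x side, so B = (-40.1, 0.00). A1 meets RB tangentially, so WB is at right angles to RB, so W = B + (0, -11.8) = (-40.1, -11.8). On A1, B sits at bearing 90° from W; a 61° counterclockwise sweep puts U at bearing 151°, so U = W + 11.8·(cos 151°, sin 151°) = (-50.4, -6.08). A1 meets UV tangentially, so WU is at right angles to UV, so UV runs along (−sin 151°, cos 151°); with |UV| = 37.6, V = (-68.6, -39.0). Then |BV| = |V − B| = 48.3.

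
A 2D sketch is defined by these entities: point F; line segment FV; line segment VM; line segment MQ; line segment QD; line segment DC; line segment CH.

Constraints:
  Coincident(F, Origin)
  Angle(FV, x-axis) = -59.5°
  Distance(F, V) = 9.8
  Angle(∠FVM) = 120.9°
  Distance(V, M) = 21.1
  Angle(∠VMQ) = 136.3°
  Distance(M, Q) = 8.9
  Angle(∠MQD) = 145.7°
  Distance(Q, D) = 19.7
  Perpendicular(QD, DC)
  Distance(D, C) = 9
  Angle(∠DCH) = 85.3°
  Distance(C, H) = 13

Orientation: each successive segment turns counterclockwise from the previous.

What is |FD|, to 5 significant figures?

40.416

∠VMQ = 136.3° gives MQ at 43.300° from the x-axis; with |MQ| = 8.9, Q = (32.551, -2.4875). ∠MQD = 145.7° gives QD at 77.600° from the x-axis; with |QD| = 19.7, D = (36.781, 16.753). Then |FD| = |D − F| = 40.416.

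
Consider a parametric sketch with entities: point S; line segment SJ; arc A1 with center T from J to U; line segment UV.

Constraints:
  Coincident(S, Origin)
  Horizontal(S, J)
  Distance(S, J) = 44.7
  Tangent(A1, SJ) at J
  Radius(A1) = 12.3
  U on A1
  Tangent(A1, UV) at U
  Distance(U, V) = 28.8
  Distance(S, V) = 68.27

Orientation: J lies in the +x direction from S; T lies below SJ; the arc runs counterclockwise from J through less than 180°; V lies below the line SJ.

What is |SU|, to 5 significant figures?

40.565

Checks: |TU| = 12.30 ✓; ∠(TU, UV) = 90.00° ✓; |UV| = 28.80 ✓; |SV| = 68.27 ✓.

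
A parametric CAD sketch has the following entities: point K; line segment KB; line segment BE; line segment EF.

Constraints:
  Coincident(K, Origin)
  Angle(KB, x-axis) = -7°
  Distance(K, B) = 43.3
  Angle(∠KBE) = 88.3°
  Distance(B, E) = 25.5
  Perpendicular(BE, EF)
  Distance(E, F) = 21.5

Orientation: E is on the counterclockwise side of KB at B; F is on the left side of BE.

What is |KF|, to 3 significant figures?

32.6

K is at the origin; KB runs at -7.0° with length 43.3, so B = 43.3·(cos -7.0°, sin -7.0°) = (43.0, -5.28). ∠KBE = 88.3°, so BE runs at -7.0° + (180° − 88.3°) = 84.7° from the x-axis; with |BE| = 25.5, E = B + 25.5·(cos 84.7°, sin 84.7°) = (45.3, 20.1). BE ⟂ EF; with |EF| = 21.5 on the left of BE, F = E + 21.5·(-0.996, 0.0924) = (23.9, 22.1). Then |KF| = |F − K| = 32.6.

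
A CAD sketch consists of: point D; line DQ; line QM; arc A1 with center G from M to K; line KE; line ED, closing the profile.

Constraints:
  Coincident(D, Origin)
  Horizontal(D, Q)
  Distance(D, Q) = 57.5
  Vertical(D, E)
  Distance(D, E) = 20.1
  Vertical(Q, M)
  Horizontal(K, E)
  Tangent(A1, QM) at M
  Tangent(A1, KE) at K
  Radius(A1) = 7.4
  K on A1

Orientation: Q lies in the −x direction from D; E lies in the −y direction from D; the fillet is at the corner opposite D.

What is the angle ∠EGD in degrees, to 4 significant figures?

22.63°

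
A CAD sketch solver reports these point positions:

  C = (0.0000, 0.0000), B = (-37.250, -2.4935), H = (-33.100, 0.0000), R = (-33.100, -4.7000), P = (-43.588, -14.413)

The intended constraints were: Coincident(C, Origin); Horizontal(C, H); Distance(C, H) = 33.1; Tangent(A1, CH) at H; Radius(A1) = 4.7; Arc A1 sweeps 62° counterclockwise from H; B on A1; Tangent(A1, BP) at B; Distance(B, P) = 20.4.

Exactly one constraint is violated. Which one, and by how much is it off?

Distance(B, P) = 20.4 — off by 6.90.

C = (0.00, 0.00) ✓; C.y = 0.00, H.y = 0.00 ✓; |CH| = 33.10 ✓; ∠(RH, HC) = 90.00° ✓; |RH| = 4.700 ✓; bearing(R→B) − bearing(R→H) = 62.00° ✓; |RB| = 4.700 ✓; ∠(RB, BP) = 90.00° ✓; |BP| = 13.50 ✗.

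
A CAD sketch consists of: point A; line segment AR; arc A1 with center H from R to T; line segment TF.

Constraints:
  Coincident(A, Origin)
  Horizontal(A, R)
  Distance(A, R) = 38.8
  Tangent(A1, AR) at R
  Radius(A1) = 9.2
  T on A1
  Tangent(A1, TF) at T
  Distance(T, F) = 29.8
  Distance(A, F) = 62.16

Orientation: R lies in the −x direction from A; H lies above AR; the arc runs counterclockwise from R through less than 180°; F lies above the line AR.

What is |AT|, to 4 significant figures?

34.50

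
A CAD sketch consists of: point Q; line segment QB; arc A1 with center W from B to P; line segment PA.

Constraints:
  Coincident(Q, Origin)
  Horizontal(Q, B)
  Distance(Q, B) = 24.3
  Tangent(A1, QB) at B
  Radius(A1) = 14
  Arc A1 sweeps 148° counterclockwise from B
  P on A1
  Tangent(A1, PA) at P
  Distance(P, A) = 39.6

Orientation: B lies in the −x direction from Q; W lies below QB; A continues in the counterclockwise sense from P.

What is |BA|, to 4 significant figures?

53.67

On A1, B sits at bearing 90° from W; a 148° counterclockwise sweep puts P at bearing 238°, so P = W + 14.0·(cos 238°, sin 238°) = (-31.72, -25.87). Tangency of A1 to PA means the radius WP is perpendicular to PA, so PA runs along (−sin 238°, cos 238°); with |PA| = 39.6, A = (1.864, -46.86). Then |BA| = |A − B| = 53.67.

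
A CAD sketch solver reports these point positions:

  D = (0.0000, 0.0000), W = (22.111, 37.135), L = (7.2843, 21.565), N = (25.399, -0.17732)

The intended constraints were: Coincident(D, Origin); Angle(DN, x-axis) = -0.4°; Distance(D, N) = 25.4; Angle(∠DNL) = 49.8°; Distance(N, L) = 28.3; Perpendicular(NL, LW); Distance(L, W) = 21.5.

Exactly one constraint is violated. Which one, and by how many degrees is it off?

Perpendicular(NL, LW) — off by 6.60°.

D = (0.00, 0.00) ✓; DN at -0.4000° ✓; |DN| = 25.40 ✓; ∠DNL = 49.80° ✓; |NL| = 28.30 ✓; ∠(NL, LW) = 83.40° ✗; |LW| = 21.50 ✓.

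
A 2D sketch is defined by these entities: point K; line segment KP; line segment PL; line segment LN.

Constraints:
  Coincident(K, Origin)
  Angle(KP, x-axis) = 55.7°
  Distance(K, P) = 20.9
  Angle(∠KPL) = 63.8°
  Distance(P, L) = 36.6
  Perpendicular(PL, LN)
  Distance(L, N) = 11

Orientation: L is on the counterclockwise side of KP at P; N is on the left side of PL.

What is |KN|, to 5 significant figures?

28.449

K is at the origin; KP runs at 55.7° with length 20.9, so P = 20.9·(cos 55.7°, sin 55.7°) = (11.778, 17.265). ∠KPL = 63.8°, so PL runs at 55.7° + (180° − 63.8°) = 171.90° from the x-axis; with |PL| = 36.6, L = P + 36.6·(cos 171.90°, sin 171.90°) = (-24.457, 22.422). The perpendicularity gives LN at right angles to PL; with |LN| = 11.0 on the left of PL, N = L + 11.0·(-0.14090, -0.99002) = (-26.007, 11.532). Then |KN| = |N − K| = 28.449.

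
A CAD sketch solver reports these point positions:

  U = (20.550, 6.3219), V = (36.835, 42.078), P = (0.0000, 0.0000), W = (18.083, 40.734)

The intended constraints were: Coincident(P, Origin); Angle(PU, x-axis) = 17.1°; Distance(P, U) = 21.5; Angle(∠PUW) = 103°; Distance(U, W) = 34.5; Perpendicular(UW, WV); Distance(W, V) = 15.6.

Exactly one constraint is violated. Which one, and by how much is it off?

Distance(W, V) = 15.6 — off by 3.20.

P = (0.00, 0.00) ✓; PU at 17.10° ✓; |PU| = 21.50 ✓; ∠PUW = 103.0° ✓; |UW| = 34.50 ✓; ∠(UW, WV) = 90.00° ✓; |WV| = 18.80 ✗.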